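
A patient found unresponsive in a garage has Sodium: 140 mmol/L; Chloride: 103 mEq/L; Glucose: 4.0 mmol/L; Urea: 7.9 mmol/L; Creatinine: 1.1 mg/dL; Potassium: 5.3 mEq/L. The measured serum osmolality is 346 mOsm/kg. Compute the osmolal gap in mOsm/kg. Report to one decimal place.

54.1 mOsm/kg

Calculated osmolality = 2·Na + glucose + urea
= 2·140 + 4 + 7.9
= 280 + 4 + 7.90
= 291.9 mOsm/kg ≈ 291.9 mOsm/kg
Osmolar gap = measured − calculated = 346 − 291.9 = 54.1 mOsm/kg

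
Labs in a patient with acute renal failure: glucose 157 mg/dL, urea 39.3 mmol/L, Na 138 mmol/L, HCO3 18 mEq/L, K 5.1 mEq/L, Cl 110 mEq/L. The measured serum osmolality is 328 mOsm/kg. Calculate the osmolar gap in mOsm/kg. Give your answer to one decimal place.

Calculated osmolality = 2·Na + glucose/18 + urea
= 2·138 + 157/18 + 39.3
= 276 + 8.72 + 39.30
= 324.02 mOsm/kg ≈ 324.0 mOsm/kg
Osmolar gap = measured − calculated = 328 − 324.0 = 4.0 mOsm/kg

4.0 mOsm/kg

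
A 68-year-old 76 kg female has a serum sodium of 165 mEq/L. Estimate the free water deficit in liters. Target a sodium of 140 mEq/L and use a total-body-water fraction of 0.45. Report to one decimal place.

TBW = 0.45 · 76 = 34.2 L
Free water deficit = TBW · (Na/140 − 1)
= 34.2 · (165/140 − 1)
= 34.2 · 0.1786
= 6.11 L

6.1 L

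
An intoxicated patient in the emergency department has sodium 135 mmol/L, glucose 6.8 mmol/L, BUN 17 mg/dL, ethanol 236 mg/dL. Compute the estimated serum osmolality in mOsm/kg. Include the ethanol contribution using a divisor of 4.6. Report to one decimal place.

334.2 mOsm/kg

Calculated osmolality = 2·Na + glucose + BUN/2.8 + ethanol/4.6
= 2·135 + 6.8 + 17/2.8 + 236/4.6
= 270 + 6.80 + 6.07 + 51.30
= 334.17 mOsm/kg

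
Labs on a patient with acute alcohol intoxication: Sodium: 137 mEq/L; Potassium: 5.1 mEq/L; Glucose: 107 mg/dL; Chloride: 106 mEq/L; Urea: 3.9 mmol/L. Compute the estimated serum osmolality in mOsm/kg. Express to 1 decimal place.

283.8 mOsm/kg

Calculated osmolality = 2·Na + glucose/18 + urea
= 2·137 + 107/18 + 3.9
= 274 + 5.94 + 3.90
= 283.84 mOsm/kg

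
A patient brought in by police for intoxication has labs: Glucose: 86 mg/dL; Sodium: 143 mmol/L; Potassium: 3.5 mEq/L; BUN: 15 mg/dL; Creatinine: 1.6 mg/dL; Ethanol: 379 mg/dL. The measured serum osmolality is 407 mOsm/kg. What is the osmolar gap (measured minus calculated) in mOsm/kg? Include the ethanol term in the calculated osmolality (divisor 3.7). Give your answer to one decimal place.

8.4 mOsm/kg

Calculated osmolality = 2·Na + glucose/18 + BUN/2.8 + ethanol/3.7
= 2·143 + 86/18 + 15/2.8 + 379/3.7
= 286 + 4.78 + 5.36 + 102.43
= 398.57 mOsm/kg ≈ 398.6 mOsm/kg
Osmolar gap = measured − calculated = 407 − 398.6 = 8.4 mOsm/kg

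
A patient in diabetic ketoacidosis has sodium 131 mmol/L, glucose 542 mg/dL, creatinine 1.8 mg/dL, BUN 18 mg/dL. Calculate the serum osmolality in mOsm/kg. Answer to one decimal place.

298.5 mOsm/kg

Calculated osmolality = 2·Na + glucose/18 + BUN/2.8
= 2·131 + 542/18 + 18/2.8
= 262 + 30.11 + 6.43
= 298.54 mOsm/kg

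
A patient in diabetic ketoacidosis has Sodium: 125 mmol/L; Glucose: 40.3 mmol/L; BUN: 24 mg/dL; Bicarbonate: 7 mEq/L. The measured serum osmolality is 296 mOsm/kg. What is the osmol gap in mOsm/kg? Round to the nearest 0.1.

Calculated osmolality = 2·Na + glucose + BUN/2.8
= 2·125 + 40.3 + 24/2.8
= 250 + 40.30 + 8.57
= 298.87 mOsm/kg ≈ 298.9 mOsm/kg
Osmolar gap = measured − calculated = 296 − 298.9 = -2.9 mOsm/kg

-2.9 mOsm/kg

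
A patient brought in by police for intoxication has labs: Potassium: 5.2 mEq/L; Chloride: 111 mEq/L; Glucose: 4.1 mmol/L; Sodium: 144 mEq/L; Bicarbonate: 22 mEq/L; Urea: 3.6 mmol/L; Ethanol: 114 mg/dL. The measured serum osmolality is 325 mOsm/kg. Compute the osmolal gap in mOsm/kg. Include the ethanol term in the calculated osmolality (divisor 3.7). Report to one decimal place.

Calculated osmolality = 2·Na + glucose + urea + ethanol/3.7
= 2·144 + 4.1 + 3.6 + 114/3.7
= 288 + 4.10 + 3.60 + 30.81
= 326.51 mOsm/kg ≈ 326.5 mOsm/kg
Osmolar gap = measured − calculated = 325 − 326.5 = -1.5 mOsm/kg

-1.5 mOsm/kg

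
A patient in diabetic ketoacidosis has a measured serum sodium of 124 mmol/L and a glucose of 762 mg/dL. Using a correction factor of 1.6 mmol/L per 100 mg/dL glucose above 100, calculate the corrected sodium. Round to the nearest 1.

Corrected Na = measured Na + 1.6 · (glucose − 100)/100
= 124 + 1.6 · (762 − 100)/100
= 124 + 10.6
= 134.6 mmol/L

135 mmol/L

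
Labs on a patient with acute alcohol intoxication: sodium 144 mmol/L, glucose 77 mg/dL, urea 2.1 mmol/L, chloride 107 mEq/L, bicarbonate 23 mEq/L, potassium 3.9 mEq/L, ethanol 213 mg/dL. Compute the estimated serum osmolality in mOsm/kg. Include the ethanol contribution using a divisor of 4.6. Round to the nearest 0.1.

340.7 mOsm/kg

Calculated osmolality = 2·Na + glucose/18 + urea + ethanol/4.6
= 2·144 + 77/18 + 2.1 + 213/4.6
= 288 + 4.28 + 2.10 + 46.30
= 340.68 mOsm/kg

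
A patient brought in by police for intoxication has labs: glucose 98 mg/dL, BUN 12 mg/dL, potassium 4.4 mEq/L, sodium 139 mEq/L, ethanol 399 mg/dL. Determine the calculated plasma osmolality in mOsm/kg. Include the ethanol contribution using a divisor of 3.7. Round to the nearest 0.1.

395.6 mOsm/kg

Calculated osmolality = 2·Na + glucose/18 + BUN/2.8 + ethanol/3.7
= 2·139 + 98/18 + 12/2.8 + 399/3.7
= 278 + 5.44 + 4.29 + 107.84
= 395.57 mOsm/kg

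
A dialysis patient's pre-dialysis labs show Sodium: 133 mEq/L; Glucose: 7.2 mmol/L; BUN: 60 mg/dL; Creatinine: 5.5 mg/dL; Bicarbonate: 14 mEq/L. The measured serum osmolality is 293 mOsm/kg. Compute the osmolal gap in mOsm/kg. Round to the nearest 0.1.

Calculated osmolality = 2·Na + glucose + BUN/2.8
= 2·133 + 7.2 + 60/2.8
= 266 + 7.20 + 21.43
= 294.63 mOsm/kg ≈ 294.6 mOsm/kg
Osmolar gap = measured − calculated = 293 − 294.6 = -1.6 mOsm/kg

-1.6 mOsm/kg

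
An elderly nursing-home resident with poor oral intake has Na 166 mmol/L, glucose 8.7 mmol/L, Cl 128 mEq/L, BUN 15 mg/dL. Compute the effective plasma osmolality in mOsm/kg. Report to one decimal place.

Effective osmolality excludes urea (freely permeant across cell membranes):
2·Na + glucose
= 2·166 + 8.7
= 332 + 8.7
= 340.7 mOsm/kg

340.7 mOsm/kg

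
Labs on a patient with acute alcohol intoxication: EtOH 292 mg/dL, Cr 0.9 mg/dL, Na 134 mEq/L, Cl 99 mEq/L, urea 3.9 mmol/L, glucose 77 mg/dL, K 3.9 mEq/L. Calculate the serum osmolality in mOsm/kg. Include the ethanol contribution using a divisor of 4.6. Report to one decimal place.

Calculated osmolality = 2·Na + glucose/18 + urea + ethanol/4.6
= 2·134 + 77/18 + 3.9 + 292/4.6
= 268 + 4.28 + 3.90 + 63.48
= 339.66 mOsm/kg

339.7 mOsm/kg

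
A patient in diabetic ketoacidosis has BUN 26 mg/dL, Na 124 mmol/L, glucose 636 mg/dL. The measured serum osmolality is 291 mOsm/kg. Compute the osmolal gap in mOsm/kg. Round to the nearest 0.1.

Calculated osmolality = 2·Na + glucose/18 + BUN/2.8
= 2·124 + 636/18 + 26/2.8
= 248 + 35.33 + 9.29
= 292.62 mOsm/kg ≈ 292.6 mOsm/kg
Osmolar gap = measured − calculated = 291 − 292.6 = -1.6 mOsm/kg

-1.6 mOsm/kg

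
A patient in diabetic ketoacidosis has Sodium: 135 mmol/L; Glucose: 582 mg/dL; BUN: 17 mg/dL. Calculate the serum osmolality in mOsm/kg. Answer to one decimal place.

Calculated osmolality = 2·Na + glucose/18 + BUN/2.8
= 2·135 + 582/18 + 17/2.8
= 270 + 32.33 + 6.07
= 308.4 mOsm/kg

308.4 mOsm/kg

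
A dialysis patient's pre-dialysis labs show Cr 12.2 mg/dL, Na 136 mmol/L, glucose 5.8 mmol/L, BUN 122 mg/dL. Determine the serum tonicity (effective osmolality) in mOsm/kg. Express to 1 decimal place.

Effective osmolality excludes urea (freely permeant across cell membranes):
2·Na + glucose
= 2·136 + 5.8
= 272 + 5.8
= 277.8 mOsm/kg

277.8 mOsm/kg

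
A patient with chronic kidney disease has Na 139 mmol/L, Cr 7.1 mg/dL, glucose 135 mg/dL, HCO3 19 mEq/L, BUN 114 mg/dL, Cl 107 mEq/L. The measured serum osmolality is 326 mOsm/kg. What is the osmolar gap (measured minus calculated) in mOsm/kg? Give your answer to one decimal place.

Calculated osmolality = 2·Na + glucose/18 + BUN/2.8
= 2·139 + 135/18 + 114/2.8
= 278 + 7.50 + 40.71
= 326.21 mOsm/kg ≈ 326.2 mOsm/kg
Osmolar gap = measured − calculated = 326 − 326.2 = -0.2 mOsm/kg

-0.2 mOsm/kg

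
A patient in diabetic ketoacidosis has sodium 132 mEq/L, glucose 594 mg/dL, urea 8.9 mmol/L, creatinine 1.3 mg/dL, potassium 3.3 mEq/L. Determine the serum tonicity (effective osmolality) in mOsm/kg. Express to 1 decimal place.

Effective osmolality excludes urea (freely permeant across cell membranes):
2·Na + glucose/18
= 2·132 + 594/18
= 264 + 33
= 297 mOsm/kg

297.0 mOsm/kg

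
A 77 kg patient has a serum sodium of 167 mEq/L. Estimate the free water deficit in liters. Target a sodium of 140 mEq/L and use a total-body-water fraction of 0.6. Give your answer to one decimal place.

TBW = 0.6 · 77 = 46.2 L
Free water deficit = TBW · (Na/140 − 1)
= 46.2 · (167/140 − 1)
= 46.2 · 0.1929
= 8.91 L

8.9 L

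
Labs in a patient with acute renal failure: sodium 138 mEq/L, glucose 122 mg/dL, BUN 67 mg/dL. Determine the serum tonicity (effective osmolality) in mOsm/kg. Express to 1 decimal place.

282.8 mOsm/kg

Effective osmolality excludes urea (freely permeant across cell membranes):
2·Na + glucose/18
= 2·138 + 122/18
= 276 + 6.78
= 282.78 mOsm/kg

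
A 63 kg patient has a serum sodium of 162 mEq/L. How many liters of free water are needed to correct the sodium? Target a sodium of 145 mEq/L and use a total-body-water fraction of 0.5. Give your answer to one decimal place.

3.7 L

TBW = 0.5 · 63 = 31.5 L
Free water deficit = TBW · (Na/145 − 1)
= 31.5 · (162/145 − 1)
= 31.5 · 0.1172
= 3.69 L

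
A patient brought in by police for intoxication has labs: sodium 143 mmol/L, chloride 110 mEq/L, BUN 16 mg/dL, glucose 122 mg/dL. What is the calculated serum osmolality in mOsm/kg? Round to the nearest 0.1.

298.5 mOsm/kg

Calculated osmolality = 2·Na + glucose/18 + BUN/2.8
= 2·143 + 122/18 + 16/2.8
= 286 + 6.78 + 5.71
= 298.49 mOsm/kg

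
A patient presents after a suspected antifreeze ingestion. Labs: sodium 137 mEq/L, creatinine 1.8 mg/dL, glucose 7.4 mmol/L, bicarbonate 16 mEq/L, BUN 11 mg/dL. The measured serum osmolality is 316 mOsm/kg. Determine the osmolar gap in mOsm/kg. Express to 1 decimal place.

Calculated osmolality = 2·Na + glucose + BUN/2.8
= 2·137 + 7.4 + 11/2.8
= 274 + 7.40 + 3.93
= 285.33 mOsm/kg ≈ 285.3 mOsm/kg
Osmolar gap = measured − calculated = 316 − 285.3 = 30.7 mOsm/kg

30.7 mOsm/kg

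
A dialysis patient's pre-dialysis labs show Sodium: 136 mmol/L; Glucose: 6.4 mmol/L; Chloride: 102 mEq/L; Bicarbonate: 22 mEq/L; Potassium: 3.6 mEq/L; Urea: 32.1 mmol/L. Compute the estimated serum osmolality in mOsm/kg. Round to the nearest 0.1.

Calculated osmolality = 2·Na + glucose + urea
= 2·136 + 6.4 + 32.1
= 272 + 6.40 + 32.10
= 310.5 mOsm/kg

310.5 mOsm/kg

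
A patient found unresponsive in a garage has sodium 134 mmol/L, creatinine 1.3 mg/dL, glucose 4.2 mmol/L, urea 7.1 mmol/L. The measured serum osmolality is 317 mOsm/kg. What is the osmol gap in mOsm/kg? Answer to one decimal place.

37.7 mOsm/kg

Calculated osmolality = 2·Na + glucose + urea
= 2·134 + 4.2 + 7.1
= 268 + 4.20 + 7.10
= 279.3 mOsm/kg ≈ 279.3 mOsm/kg
Osmolar gap = measured − calculated = 317 − 279.3 = 37.7 mOsm/kg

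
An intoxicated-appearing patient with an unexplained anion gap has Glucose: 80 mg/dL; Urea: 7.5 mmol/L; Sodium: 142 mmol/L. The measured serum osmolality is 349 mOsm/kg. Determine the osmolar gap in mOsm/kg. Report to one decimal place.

53.1 mOsm/kg

Calculated osmolality = 2·Na + glucose/18 + urea
= 2·142 + 80/18 + 7.5
= 284 + 4.44 + 7.50
= 295.94 mOsm/kg ≈ 295.9 mOsm/kg
Osmolar gap = measured − calculated = 349 − 295.9 = 53.1 mOsm/kg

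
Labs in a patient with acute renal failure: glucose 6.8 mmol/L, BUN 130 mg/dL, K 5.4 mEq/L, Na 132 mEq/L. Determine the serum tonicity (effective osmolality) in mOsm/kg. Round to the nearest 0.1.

Effective osmolality excludes urea (freely permeant across cell membranes):
2·Na + glucose
= 2·132 + 6.8
= 264 + 6.8
= 270.8 mOsm/kg

270.8 mOsm/kg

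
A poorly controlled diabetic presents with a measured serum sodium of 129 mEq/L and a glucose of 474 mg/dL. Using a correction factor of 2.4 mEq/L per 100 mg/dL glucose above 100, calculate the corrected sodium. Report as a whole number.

138 mEq/L

Corrected Na = measured Na + 2.4 · (glucose − 100)/100
= 129 + 2.4 · (474 − 100)/100
= 129 + 9
= 138 mEq/L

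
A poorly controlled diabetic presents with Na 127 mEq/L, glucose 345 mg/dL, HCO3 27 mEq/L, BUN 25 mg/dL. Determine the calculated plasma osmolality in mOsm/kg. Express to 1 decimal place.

282.1 mOsm/kg

Calculated osmolality = 2·Na + glucose/18 + BUN/2.8
= 2·127 + 345/18 + 25/2.8
= 254 + 19.17 + 8.93
= 282.1 mOsm/kg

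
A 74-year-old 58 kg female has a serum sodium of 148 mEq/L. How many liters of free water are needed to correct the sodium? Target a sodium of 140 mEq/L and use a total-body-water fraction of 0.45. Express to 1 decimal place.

TBW = 0.45 · 58 = 26.1 L
Free water deficit = TBW · (Na/140 − 1)
= 26.1 · (148/140 − 1)
= 26.1 · 0.0571
= 1.49 L

1.5 L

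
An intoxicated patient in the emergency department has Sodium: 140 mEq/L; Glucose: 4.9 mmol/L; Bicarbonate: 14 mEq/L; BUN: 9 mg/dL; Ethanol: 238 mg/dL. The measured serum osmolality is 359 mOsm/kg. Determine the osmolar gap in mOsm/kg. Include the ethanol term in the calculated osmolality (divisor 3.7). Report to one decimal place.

Calculated osmolality = 2·Na + glucose + BUN/2.8 + ethanol/3.7
= 2·140 + 4.9 + 9/2.8 + 238/3.7
= 280 + 4.90 + 3.21 + 64.32
= 352.43 mOsm/kg ≈ 352.4 mOsm/kg
Osmolar gap = measured − calculated = 359 − 352.4 = 6.6 mOsm/kg

6.6 mOsm/kg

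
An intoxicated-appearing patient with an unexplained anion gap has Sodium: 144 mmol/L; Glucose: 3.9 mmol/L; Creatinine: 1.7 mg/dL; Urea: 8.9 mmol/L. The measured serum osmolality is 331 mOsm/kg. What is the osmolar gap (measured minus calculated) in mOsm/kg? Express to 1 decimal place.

Calculated osmolality = 2·Na + glucose + urea
= 2·144 + 3.9 + 8.9
= 288 + 3.90 + 8.90
= 300.8 mOsm/kg ≈ 300.8 mOsm/kg
Osmolar gap = measured − calculated = 331 − 300.8 = 30.2 mOsm/kg

30.2 mOsm/kg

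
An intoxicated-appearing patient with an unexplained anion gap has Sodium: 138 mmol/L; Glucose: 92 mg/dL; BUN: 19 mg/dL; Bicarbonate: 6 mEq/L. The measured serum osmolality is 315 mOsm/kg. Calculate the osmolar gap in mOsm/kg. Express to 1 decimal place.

Calculated osmolality = 2·Na + glucose/18 + BUN/2.8
= 2·138 + 92/18 + 19/2.8
= 276 + 5.11 + 6.79
= 287.9 mOsm/kg ≈ 287.9 mOsm/kg
Osmolar gap = measured − calculated = 315 − 287.9 = 27.1 mOsm/kg

27.1 mOsm/kg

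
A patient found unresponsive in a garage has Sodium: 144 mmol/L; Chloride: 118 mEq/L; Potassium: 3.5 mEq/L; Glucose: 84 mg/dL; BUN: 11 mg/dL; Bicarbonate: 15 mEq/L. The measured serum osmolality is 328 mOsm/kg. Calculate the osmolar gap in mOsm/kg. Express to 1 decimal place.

Calculated osmolality = 2·Na + glucose/18 + BUN/2.8
= 2·144 + 84/18 + 11/2.8
= 288 + 4.67 + 3.93
= 296.6 mOsm/kg ≈ 296.6 mOsm/kg
Osmolar gap = measured − calculated = 328 − 296.6 = 31.4 mOsm/kg

31.4 mOsm/kg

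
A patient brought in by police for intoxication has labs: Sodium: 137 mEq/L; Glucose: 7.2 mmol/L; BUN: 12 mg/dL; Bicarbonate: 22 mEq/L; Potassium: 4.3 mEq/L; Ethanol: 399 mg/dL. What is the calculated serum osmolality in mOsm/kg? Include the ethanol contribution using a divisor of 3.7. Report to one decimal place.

Calculated osmolality = 2·Na + glucose + BUN/2.8 + ethanol/3.7
= 2·137 + 7.2 + 12/2.8 + 399/3.7
= 274 + 7.20 + 4.29 + 107.84
= 393.33 mOsm/kg

393.3 mOsm/kg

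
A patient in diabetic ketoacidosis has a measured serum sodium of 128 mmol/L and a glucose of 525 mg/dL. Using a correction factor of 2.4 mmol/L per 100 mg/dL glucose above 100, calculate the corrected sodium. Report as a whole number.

138 mmol/L

Corrected Na = measured Na + 2.4 · (glucose − 100)/100
= 128 + 2.4 · (525 − 100)/100
= 128 + 10.2
= 138.2 mmol/L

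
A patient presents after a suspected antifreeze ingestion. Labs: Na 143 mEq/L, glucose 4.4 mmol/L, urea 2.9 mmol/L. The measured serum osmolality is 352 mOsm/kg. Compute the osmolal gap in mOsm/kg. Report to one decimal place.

58.7 mOsm/kg

Calculated osmolality = 2·Na + glucose + urea
= 2·143 + 4.4 + 2.9
= 286 + 4.40 + 2.90
= 293.3 mOsm/kg ≈ 293.3 mOsm/kg
Osmolar gap = measured − calculated = 352 − 293.3 = 58.7 mOsm/kg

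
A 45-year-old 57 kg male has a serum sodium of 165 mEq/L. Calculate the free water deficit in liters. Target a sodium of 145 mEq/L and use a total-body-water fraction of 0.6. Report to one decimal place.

4.7 L

TBW = 0.6 · 57 = 34.2 L
Free water deficit = TBW · (Na/145 − 1)
= 34.2 · (165/145 − 1)
= 34.2 · 0.1379
= 4.72 L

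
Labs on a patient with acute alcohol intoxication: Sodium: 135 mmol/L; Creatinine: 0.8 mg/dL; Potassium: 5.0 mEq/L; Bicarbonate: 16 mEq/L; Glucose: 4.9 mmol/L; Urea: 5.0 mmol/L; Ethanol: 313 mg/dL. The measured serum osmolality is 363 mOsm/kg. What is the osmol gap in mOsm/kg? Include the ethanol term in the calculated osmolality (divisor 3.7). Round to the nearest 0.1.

-1.5 mOsm/kg

Calculated osmolality = 2·Na + glucose + urea + ethanol/3.7
= 2·135 + 4.9 + 5 + 313/3.7
= 270 + 4.90 + 5 + 84.59
= 364.49 mOsm/kg ≈ 364.5 mOsm/kg
Osmolar gap = measured − calculated = 363 − 364.5 = -1.5 mOsm/kg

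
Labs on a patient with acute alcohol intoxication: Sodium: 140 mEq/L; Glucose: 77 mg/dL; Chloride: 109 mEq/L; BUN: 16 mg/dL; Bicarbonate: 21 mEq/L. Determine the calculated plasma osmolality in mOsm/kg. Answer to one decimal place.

Calculated osmolality = 2·Na + glucose/18 + BUN/2.8
= 2·140 + 77/18 + 16/2.8
= 280 + 4.28 + 5.71
= 289.99 mOsm/kg

290.0 mOsm/kg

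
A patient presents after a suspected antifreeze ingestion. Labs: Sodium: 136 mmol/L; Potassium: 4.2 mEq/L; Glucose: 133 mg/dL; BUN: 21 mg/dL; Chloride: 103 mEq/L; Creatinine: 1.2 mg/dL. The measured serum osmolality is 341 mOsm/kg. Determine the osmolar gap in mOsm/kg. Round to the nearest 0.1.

Calculated osmolality = 2·Na + glucose/18 + BUN/2.8
= 2·136 + 133/18 + 21/2.8
= 272 + 7.39 + 7.50
= 286.89 mOsm/kg ≈ 286.9 mOsm/kg
Osmolar gap = measured − calculated = 341 − 286.9 = 54.1 mOsm/kg

54.1 mOsm/kg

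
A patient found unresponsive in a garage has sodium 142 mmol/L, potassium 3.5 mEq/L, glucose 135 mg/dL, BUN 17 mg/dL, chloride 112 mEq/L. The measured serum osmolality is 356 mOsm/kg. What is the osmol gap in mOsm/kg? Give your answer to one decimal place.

Calculated osmolality = 2·Na + glucose/18 + BUN/2.8
= 2·142 + 135/18 + 17/2.8
= 284 + 7.50 + 6.07
= 297.57 mOsm/kg ≈ 297.6 mOsm/kg
Osmolar gap = measured − calculated = 356 − 297.6 = 58.4 mOsm/kg

58.4 mOsm/kg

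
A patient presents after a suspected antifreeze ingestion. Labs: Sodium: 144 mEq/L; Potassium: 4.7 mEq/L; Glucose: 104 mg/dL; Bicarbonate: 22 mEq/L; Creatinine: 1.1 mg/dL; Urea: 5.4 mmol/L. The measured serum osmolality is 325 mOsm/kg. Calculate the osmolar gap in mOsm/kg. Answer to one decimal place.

25.8 mOsm/kg

Calculated osmolality = 2·Na + glucose/18 + urea
= 2·144 + 104/18 + 5.4
= 288 + 5.78 + 5.40
= 299.18 mOsm/kg ≈ 299.2 mOsm/kg
Osmolar gap = measured − calculated = 325 − 299.2 = 25.8 mOsm/kg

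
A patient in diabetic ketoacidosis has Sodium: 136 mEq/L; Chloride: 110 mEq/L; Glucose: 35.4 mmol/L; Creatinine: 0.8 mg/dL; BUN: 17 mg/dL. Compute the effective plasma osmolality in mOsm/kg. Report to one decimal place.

Effective osmolality excludes urea (freely permeant across cell membranes):
2·Na + glucose
= 2·136 + 35.4
= 272 + 35.4
= 307.4 mOsm/kg

307.4 mOsm/kg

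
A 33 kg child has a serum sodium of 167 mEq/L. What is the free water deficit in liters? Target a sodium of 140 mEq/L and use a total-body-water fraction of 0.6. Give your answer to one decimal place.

TBW = 0.6 · 33 = 19.8 L
Free water deficit = TBW · (Na/140 − 1)
= 19.8 · (167/140 − 1)
= 19.8 · 0.1929
= 3.82 L

3.8 L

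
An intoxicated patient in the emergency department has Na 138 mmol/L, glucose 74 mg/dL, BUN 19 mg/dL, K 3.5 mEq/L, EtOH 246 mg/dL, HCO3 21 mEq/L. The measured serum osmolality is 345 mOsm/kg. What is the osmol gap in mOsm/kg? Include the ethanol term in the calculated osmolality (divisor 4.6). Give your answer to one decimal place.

4.6 mOsm/kg

Calculated osmolality = 2·Na + glucose/18 + BUN/2.8 + ethanol/4.6
= 2·138 + 74/18 + 19/2.8 + 246/4.6
= 276 + 4.11 + 6.79 + 53.48
= 340.38 mOsm/kg ≈ 340.4 mOsm/kg
Osmolar gap = measured − calculated = 345 − 340.4 = 4.6 mOsm/kg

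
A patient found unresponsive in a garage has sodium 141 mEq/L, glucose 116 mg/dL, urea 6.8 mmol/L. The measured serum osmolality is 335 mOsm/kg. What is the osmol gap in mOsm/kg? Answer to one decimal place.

Calculated osmolality = 2·Na + glucose/18 + urea
= 2·141 + 116/18 + 6.8
= 282 + 6.44 + 6.80
= 295.24 mOsm/kg ≈ 295.2 mOsm/kg
Osmolar gap = measured − calculated = 335 − 295.2 = 39.8 mOsm/kg

39.8 mOsm/kg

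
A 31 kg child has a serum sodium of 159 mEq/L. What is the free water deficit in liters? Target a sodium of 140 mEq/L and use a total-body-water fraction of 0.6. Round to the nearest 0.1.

2.5 L

TBW = 0.6 · 31 = 18.6 L
Free water deficit = TBW · (Na/140 − 1)
= 18.6 · (159/140 − 1)
= 18.6 · 0.1357
= 2.52 L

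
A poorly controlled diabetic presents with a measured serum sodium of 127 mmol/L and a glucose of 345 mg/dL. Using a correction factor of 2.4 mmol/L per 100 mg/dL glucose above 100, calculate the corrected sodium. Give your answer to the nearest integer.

Corrected Na = measured Na + 2.4 · (glucose − 100)/100
= 127 + 2.4 · (345 − 100)/100
= 127 + 5.9
= 132.9 mmol/L

133 mmol/L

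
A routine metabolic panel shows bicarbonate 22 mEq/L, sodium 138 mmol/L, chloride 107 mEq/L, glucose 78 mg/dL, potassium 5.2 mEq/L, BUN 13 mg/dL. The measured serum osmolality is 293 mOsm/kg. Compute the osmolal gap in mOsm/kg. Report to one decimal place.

8.0 mOsm/kg

Calculated osmolality = 2·Na + glucose/18 + BUN/2.8
= 2·138 + 78/18 + 13/2.8
= 276 + 4.33 + 4.64
= 284.97 mOsm/kg ≈ 285.0 mOsm/kg
Osmolar gap = measured − calculated = 293 − 285.0 = 8.0 mOsm/kg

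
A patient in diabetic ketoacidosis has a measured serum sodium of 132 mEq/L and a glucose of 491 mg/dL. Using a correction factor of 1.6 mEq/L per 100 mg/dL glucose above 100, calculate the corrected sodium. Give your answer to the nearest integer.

Corrected Na = measured Na + 1.6 · (glucose − 100)/100
= 132 + 1.6 · (491 − 100)/100
= 132 + 6.3
= 138.3 mEq/L

138 mEq/L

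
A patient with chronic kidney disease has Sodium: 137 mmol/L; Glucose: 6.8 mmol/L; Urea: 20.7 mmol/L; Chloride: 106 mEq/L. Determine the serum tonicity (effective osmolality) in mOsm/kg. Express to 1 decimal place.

280.8 mOsm/kg

Effective osmolality excludes urea (freely permeant across cell membranes):
2·Na + glucose
= 2·137 + 6.8
= 274 + 6.8
= 280.8 mOsm/kg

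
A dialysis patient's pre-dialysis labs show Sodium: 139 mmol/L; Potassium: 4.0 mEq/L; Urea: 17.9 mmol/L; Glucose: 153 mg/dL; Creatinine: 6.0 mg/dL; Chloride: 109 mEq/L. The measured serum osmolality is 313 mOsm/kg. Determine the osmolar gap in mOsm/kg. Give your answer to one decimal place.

8.6 mOsm/kg

Calculated osmolality = 2·Na + glucose/18 + urea
= 2·139 + 153/18 + 17.9
= 278 + 8.50 + 17.90
= 304.4 mOsm/kg ≈ 304.4 mOsm/kg
Osmolar gap = measured − calculated = 313 − 304.4 = 8.6 mOsm/kg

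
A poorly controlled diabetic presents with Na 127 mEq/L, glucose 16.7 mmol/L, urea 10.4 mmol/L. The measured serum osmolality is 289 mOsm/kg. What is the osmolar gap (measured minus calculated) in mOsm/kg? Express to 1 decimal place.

7.9 mOsm/kg

Calculated osmolality = 2·Na + glucose + urea
= 2·127 + 16.7 + 10.4
= 254 + 16.70 + 10.40
= 281.1 mOsm/kg ≈ 281.1 mOsm/kg
Osmolar gap = measured − calculated = 289 − 281.1 = 7.9 mOsm/kg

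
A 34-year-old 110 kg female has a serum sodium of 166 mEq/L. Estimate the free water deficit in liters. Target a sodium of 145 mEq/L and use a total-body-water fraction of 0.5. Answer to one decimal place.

8.0 L

TBW = 0.5 · 110 = 55 L
Free water deficit = TBW · (Na/145 − 1)
= 55 · (166/145 − 1)
= 55 · 0.1448
= 7.96 L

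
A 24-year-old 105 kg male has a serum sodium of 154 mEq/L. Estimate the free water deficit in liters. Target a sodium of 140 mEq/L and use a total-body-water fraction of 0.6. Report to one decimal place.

TBW = 0.6 · 105 = 63 L
Free water deficit = TBW · (Na/140 − 1)
= 63 · (154/140 − 1)
= 63 · 0.1
= 6.3 L

6.3 L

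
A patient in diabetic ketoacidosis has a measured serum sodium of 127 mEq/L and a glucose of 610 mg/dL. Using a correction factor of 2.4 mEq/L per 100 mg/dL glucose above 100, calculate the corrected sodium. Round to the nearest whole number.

Corrected Na = measured Na + 2.4 · (glucose − 100)/100
= 127 + 2.4 · (610 − 100)/100
= 127 + 12.2
= 139.2 mEq/L

139 mEq/L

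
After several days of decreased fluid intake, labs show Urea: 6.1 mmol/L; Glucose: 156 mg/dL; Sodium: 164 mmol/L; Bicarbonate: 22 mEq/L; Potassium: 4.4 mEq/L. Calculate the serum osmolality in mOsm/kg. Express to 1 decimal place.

342.8 mOsm/kg

Calculated osmolality = 2·Na + glucose/18 + urea
= 2·164 + 156/18 + 6.1
= 328 + 8.67 + 6.10
= 342.77 mOsm/kg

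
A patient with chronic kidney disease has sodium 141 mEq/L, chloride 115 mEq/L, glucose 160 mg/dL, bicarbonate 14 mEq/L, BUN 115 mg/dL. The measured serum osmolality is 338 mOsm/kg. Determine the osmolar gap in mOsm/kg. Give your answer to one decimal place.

Calculated osmolality = 2·Na + glucose/18 + BUN/2.8
= 2·141 + 160/18 + 115/2.8
= 282 + 8.89 + 41.07
= 331.96 mOsm/kg ≈ 332.0 mOsm/kg
Osmolar gap = measured − calculated = 338 − 332.0 = 6.0 mOsm/kg

6.0 mOsm/kg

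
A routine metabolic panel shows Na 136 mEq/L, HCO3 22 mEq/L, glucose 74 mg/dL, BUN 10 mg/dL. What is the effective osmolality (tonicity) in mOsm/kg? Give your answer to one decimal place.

Effective osmolality excludes urea (freely permeant across cell membranes):
2·Na + glucose/18
= 2·136 + 74/18
= 272 + 4.11
= 276.11 mOsm/kg

276.1 mOsm/kg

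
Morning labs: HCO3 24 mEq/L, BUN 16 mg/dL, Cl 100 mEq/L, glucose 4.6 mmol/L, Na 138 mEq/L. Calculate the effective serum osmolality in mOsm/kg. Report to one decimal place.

Effective osmolality excludes urea (freely permeant across cell membranes):
2·Na + glucose
= 2·138 + 4.6
= 276 + 4.6
= 280.6 mOsm/kg

280.6 mOsm/kg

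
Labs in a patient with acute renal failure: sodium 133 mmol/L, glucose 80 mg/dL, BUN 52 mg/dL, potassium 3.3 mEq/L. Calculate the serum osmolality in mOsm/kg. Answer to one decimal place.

Calculated osmolality = 2·Na + glucose/18 + BUN/2.8
= 2·133 + 80/18 + 52/2.8
= 266 + 4.44 + 18.57
= 289.01 mOsm/kg

289.0 mOsm/kg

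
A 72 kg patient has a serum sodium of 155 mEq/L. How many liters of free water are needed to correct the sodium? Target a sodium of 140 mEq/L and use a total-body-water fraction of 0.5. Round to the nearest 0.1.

3.9 L

TBW = 0.5 · 72 = 36 L
Free water deficit = TBW · (Na/140 − 1)
= 36 · (155/140 − 1)
= 36 · 0.1071
= 3.86 L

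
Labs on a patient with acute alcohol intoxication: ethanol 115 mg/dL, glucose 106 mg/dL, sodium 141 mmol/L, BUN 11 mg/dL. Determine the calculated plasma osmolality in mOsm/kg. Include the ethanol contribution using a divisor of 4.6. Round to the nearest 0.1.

316.8 mOsm/kg

Calculated osmolality = 2·Na + glucose/18 + BUN/2.8 + ethanol/4.6
= 2·141 + 106/18 + 11/2.8 + 115/4.6
= 282 + 5.89 + 3.93 + 25
= 316.82 mOsm/kg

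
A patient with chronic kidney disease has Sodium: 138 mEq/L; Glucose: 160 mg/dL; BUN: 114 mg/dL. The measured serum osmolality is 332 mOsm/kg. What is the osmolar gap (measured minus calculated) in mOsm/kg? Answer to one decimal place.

6.4 mOsm/kg

Calculated osmolality = 2·Na + glucose/18 + BUN/2.8
= 2·138 + 160/18 + 114/2.8
= 276 + 8.89 + 40.71
= 325.6 mOsm/kg ≈ 325.6 mOsm/kg
Osmolar gap = measured − calculated = 332 − 325.6 = 6.4 mOsm/kg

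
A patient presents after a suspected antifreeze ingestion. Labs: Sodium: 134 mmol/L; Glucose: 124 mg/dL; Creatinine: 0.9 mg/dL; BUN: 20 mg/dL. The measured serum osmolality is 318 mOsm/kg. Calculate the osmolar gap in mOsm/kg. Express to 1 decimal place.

36.0 mOsm/kg

Calculated osmolality = 2·Na + glucose/18 + BUN/2.8
= 2·134 + 124/18 + 20/2.8
= 268 + 6.89 + 7.14
= 282.03 mOsm/kg ≈ 282.0 mOsm/kg
Osmolar gap = measured − calculated = 318 − 282.0 = 36.0 mOsm/kg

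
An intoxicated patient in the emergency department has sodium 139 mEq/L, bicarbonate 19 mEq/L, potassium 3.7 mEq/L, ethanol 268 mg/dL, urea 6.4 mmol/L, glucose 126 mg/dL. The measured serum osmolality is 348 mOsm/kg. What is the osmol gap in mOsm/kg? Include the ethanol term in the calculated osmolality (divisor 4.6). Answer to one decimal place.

-1.7 mOsm/kg

Calculated osmolality = 2·Na + glucose/18 + urea + ethanol/4.6
= 2·139 + 126/18 + 6.4 + 268/4.6
= 278 + 7 + 6.40 + 58.26
= 349.66 mOsm/kg ≈ 349.7 mOsm/kg
Osmolar gap = measured − calculated = 348 − 349.7 = -1.7 mOsm/kg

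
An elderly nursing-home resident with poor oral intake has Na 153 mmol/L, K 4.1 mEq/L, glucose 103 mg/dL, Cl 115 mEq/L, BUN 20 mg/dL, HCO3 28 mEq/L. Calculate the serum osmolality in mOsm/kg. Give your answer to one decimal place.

Calculated osmolality = 2·Na + glucose/18 + BUN/2.8
= 2·153 + 103/18 + 20/2.8
= 306 + 5.72 + 7.14
= 318.86 mOsm/kg

318.9 mOsm/kg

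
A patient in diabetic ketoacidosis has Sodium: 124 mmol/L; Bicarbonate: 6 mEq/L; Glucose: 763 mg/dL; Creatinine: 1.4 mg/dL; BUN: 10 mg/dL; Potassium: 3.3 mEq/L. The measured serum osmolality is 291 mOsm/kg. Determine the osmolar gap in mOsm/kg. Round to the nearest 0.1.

Calculated osmolality = 2·Na + glucose/18 + BUN/2.8
= 2·124 + 763/18 + 10/2.8
= 248 + 42.39 + 3.57
= 293.96 mOsm/kg ≈ 294.0 mOsm/kg
Osmolar gap = measured − calculated = 291 − 294.0 = -3.0 mOsm/kg

-3.0 mOsm/kg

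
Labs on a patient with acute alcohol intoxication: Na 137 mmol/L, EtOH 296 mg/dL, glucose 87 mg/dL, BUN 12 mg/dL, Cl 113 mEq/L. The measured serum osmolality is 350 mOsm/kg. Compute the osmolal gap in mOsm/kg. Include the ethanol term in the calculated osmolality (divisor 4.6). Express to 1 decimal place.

Calculated osmolality = 2·Na + glucose/18 + BUN/2.8 + ethanol/4.6
= 2·137 + 87/18 + 12/2.8 + 296/4.6
= 274 + 4.83 + 4.29 + 64.35
= 347.47 mOsm/kg ≈ 347.5 mOsm/kg
Osmolar gap = measured − calculated = 350 − 347.5 = 2.5 mOsm/kg

2.5 mOsm/kg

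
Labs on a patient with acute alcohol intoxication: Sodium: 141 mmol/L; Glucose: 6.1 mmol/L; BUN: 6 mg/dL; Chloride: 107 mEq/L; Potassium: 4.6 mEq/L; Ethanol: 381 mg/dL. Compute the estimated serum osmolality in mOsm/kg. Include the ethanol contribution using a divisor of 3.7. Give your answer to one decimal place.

Calculated osmolality = 2·Na + glucose + BUN/2.8 + ethanol/3.7
= 2·141 + 6.1 + 6/2.8 + 381/3.7
= 282 + 6.10 + 2.14 + 102.97
= 393.21 mOsm/kg

393.2 mOsm/kg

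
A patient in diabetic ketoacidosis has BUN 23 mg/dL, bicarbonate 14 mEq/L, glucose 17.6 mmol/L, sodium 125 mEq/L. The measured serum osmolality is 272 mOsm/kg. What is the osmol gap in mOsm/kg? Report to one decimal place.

-3.8 mOsm/kg

Calculated osmolality = 2·Na + glucose + BUN/2.8
= 2·125 + 17.6 + 23/2.8
= 250 + 17.60 + 8.21
= 275.81 mOsm/kg ≈ 275.8 mOsm/kg
Osmolar gap = measured − calculated = 272 − 275.8 = -3.8 mOsm/kg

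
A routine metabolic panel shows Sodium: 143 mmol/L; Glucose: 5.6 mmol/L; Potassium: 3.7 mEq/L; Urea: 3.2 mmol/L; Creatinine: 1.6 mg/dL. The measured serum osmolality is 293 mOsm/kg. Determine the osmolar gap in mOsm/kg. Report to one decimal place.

Calculated osmolality = 2·Na + glucose + urea
= 2·143 + 5.6 + 3.2
= 286 + 5.60 + 3.20
= 294.8 mOsm/kg ≈ 294.8 mOsm/kg
Osmolar gap = measured − calculated = 293 − 294.8 = -1.8 mOsm/kg

-1.8 mOsm/kg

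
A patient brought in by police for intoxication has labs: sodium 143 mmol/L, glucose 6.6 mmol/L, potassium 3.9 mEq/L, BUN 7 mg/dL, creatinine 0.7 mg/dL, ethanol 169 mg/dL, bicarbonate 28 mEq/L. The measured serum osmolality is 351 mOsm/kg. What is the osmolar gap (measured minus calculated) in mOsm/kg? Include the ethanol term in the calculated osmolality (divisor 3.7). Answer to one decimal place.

Calculated osmolality = 2·Na + glucose + BUN/2.8 + ethanol/3.7
= 2·143 + 6.6 + 7/2.8 + 169/3.7
= 286 + 6.60 + 2.50 + 45.68
= 340.78 mOsm/kg ≈ 340.8 mOsm/kg
Osmolar gap = measured − calculated = 351 − 340.8 = 10.2 mOsm/kg

10.2 mOsm/kg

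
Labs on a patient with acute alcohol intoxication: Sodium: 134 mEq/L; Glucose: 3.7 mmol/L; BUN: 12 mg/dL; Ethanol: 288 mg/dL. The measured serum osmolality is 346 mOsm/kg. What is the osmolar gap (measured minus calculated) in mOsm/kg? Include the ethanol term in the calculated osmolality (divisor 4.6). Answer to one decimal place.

7.4 mOsm/kg

Calculated osmolality = 2·Na + glucose + BUN/2.8 + ethanol/4.6
= 2·134 + 3.7 + 12/2.8 + 288/4.6
= 268 + 3.70 + 4.29 + 62.61
= 338.6 mOsm/kg ≈ 338.6 mOsm/kg
Osmolar gap = measured − calculated = 346 − 338.6 = 7.4 mOsm/kg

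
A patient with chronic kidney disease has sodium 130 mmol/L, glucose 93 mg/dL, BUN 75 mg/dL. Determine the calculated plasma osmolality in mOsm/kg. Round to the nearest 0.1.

Calculated osmolality = 2·Na + glucose/18 + BUN/2.8
= 2·130 + 93/18 + 75/2.8
= 260 + 5.17 + 26.79
= 291.96 mOsm/kg

292.0 mOsm/kg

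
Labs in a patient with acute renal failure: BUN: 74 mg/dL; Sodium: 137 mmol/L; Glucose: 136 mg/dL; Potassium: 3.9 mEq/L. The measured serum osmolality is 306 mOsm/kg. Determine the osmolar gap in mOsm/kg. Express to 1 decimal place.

Calculated osmolality = 2·Na + glucose/18 + BUN/2.8
= 2·137 + 136/18 + 74/2.8
= 274 + 7.56 + 26.43
= 307.99 mOsm/kg ≈ 308.0 mOsm/kg
Osmolar gap = measured − calculated = 306 − 308.0 = -2.0 mOsm/kg

-2.0 mOsm/kg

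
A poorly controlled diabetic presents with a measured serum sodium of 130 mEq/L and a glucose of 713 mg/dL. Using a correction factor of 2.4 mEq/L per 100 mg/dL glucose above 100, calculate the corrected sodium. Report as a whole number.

Corrected Na = measured Na + 2.4 · (glucose − 100)/100
= 130 + 2.4 · (713 − 100)/100
= 130 + 14.7
= 144.7 mEq/L

145 mEq/L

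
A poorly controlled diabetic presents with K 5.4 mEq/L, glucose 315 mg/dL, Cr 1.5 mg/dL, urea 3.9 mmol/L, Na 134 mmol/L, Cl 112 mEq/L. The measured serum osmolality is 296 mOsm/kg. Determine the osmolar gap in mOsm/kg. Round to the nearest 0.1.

Calculated osmolality = 2·Na + glucose/18 + urea
= 2·134 + 315/18 + 3.9
= 268 + 17.50 + 3.90
= 289.4 mOsm/kg ≈ 289.4 mOsm/kg
Osmolar gap = measured − calculated = 296 − 289.4 = 6.6 mOsm/kg

6.6 mOsm/kg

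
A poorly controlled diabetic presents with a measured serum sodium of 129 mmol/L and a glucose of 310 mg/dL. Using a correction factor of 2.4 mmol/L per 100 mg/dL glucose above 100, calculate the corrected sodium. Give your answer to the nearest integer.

134 mmol/L

Corrected Na = measured Na + 2.4 · (glucose − 100)/100
= 129 + 2.4 · (310 − 100)/100
= 129 + 5
= 134 mmol/L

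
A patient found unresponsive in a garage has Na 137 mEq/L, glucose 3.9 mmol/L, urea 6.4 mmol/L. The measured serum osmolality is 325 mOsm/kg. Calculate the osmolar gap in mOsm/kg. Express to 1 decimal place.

Calculated osmolality = 2·Na + glucose + urea
= 2·137 + 3.9 + 6.4
= 274 + 3.90 + 6.40
= 284.3 mOsm/kg ≈ 284.3 mOsm/kg
Osmolar gap = measured − calculated = 325 − 284.3 = 40.7 mOsm/kg

40.7 mOsm/kg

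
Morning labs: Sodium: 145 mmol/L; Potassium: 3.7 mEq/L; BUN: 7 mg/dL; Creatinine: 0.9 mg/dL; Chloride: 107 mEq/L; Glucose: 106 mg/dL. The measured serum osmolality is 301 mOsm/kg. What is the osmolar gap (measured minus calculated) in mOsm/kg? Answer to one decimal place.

Calculated osmolality = 2·Na + glucose/18 + BUN/2.8
= 2·145 + 106/18 + 7/2.8
= 290 + 5.89 + 2.50
= 298.39 mOsm/kg ≈ 298.4 mOsm/kg
Osmolar gap = measured − calculated = 301 − 298.4 = 2.6 mOsm/kg

2.6 mOsm/kg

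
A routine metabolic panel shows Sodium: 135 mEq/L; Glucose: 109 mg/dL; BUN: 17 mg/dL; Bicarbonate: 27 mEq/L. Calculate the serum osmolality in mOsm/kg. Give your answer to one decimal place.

282.1 mOsm/kg

Calculated osmolality = 2·Na + glucose/18 + BUN/2.8
= 2·135 + 109/18 + 17/2.8
= 270 + 6.06 + 6.07
= 282.13 mOsm/kg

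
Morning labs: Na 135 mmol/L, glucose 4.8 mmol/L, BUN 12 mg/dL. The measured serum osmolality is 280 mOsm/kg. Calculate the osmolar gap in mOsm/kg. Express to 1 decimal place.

Calculated osmolality = 2·Na + glucose + BUN/2.8
= 2·135 + 4.8 + 12/2.8
= 270 + 4.80 + 4.29
= 279.09 mOsm/kg ≈ 279.1 mOsm/kg
Osmolar gap = measured − calculated = 280 − 279.1 = 0.9 mOsm/kg

0.9 mOsm/kg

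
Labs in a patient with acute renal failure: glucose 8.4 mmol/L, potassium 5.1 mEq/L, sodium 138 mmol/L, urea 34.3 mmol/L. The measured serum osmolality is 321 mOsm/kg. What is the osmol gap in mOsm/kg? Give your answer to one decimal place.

Calculated osmolality = 2·Na + glucose + urea
= 2·138 + 8.4 + 34.3
= 276 + 8.40 + 34.30
= 318.7 mOsm/kg ≈ 318.7 mOsm/kg
Osmolar gap = measured − calculated = 321 − 318.7 = 2.3 mOsm/kg

2.3 mOsm/kg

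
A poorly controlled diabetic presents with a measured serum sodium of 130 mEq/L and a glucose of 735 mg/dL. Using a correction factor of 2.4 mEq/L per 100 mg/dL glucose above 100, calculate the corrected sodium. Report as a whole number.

145 mEq/L

Corrected Na = measured Na + 2.4 · (glucose − 100)/100
= 130 + 2.4 · (735 − 100)/100
= 130 + 15.2
= 145.2 mEq/L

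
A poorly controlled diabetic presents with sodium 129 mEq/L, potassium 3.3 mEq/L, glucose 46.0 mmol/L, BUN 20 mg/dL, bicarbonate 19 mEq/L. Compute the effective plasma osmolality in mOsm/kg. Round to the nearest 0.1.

Effective osmolality excludes urea (freely permeant across cell membranes):
2·Na + glucose
= 2·129 + 46
= 258 + 46
= 304 mOsm/kg

304.0 mOsm/kg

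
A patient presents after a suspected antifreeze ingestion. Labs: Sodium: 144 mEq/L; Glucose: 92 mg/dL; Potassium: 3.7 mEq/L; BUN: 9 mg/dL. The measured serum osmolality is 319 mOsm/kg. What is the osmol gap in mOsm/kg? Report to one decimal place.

22.7 mOsm/kg

Calculated osmolality = 2·Na + glucose/18 + BUN/2.8
= 2·144 + 92/18 + 9/2.8
= 288 + 5.11 + 3.21
= 296.32 mOsm/kg ≈ 296.3 mOsm/kg
Osmolar gap = measured − calculated = 319 − 296.3 = 22.7 mOsm/kg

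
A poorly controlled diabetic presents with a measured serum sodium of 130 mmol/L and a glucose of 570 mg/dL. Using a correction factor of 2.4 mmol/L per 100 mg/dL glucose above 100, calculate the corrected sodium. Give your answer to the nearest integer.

141 mmol/L

Corrected Na = measured Na + 2.4 · (glucose − 100)/100
= 130 + 2.4 · (570 − 100)/100
= 130 + 11.3
= 141.3 mmol/L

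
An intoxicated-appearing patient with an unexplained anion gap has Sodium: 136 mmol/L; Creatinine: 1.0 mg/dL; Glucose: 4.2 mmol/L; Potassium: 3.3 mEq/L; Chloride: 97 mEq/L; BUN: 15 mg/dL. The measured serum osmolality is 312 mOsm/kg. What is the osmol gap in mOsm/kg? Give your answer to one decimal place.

Calculated osmolality = 2·Na + glucose + BUN/2.8
= 2·136 + 4.2 + 15/2.8
= 272 + 4.20 + 5.36
= 281.56 mOsm/kg ≈ 281.6 mOsm/kg
Osmolar gap = measured − calculated = 312 − 281.6 = 30.4 mOsm/kg

30.4 mOsm/kg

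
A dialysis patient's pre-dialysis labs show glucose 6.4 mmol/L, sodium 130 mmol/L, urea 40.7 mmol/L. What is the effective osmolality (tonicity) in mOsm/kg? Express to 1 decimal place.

266.4 mOsm/kg

Effective osmolality excludes urea (freely permeant across cell membranes):
2·Na + glucose
= 2·130 + 6.4
= 260 + 6.4
= 266.4 mOsm/kg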